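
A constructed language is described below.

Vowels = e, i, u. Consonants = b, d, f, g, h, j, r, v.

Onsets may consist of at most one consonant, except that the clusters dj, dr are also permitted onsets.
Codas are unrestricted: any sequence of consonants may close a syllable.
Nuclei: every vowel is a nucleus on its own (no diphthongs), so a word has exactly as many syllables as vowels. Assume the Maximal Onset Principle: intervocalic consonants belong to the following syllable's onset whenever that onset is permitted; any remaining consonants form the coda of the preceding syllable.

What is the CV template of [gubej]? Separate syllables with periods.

CV.CVC

Vowels present: u, e; each is a nucleus, giving 2 syllables.
/u…e/ gap (V1→V2): just /b/ — single C goes to the following onset.
Syllabification: gu.bej.
Mapping each syllable to C/V: /gu/ → CV, /bej/ → CVC.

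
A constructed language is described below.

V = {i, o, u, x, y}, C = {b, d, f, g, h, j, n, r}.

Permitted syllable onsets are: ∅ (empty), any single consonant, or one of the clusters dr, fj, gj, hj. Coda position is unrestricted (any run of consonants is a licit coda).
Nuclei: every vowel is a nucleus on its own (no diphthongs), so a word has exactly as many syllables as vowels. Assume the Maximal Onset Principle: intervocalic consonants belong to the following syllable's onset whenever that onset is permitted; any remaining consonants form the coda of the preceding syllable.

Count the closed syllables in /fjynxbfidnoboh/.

3

Vowels present: y, x, i, o, o; each is a nucleus, giving 5 syllables.
/y…x/ gap (V1→V2): /n/ → onset of the next syllable (single consonants are always licit onsets).
/x…i/ gap (V2→V3): cluster /bf/ — the longest permitted-onset suffix is /f/; onset = /f/, preceding coda = /b/.
/i…o/ gap (V3→V4): /dn/ splits as /d/ + /n/ (/n/ is the longest suffix that is a licit onset).
/o…o/ gap (V4→V5): just /b/ — single C goes to the following onset.
Syllabification: fjy.nxb.fid.no.boh.
Classifying each syllable: /fjy/ (open), /nxb/ (closed), /fid/ (closed), /no/ (open), /boh/ (closed).
Closed syllables: 3.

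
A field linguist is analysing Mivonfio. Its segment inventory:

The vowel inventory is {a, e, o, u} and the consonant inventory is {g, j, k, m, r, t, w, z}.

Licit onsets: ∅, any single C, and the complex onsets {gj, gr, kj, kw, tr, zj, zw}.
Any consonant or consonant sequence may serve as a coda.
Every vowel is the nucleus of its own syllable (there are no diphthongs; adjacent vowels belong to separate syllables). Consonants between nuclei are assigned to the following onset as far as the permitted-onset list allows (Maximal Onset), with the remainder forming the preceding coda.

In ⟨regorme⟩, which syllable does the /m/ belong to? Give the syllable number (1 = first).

Nuclei (vowels): e, o, e → 3 syllables.
σ1/σ2 boundary: /g/ is a single consonant, so it becomes the next onset.
σ2/σ3 boundary: cluster /rm/ — the longest permitted-onset suffix is /m/; onset = /m/, preceding coda = /r/.
So the parse is re.gor.me.
The /m/ is in the onset of syllable 3 (/me/).

3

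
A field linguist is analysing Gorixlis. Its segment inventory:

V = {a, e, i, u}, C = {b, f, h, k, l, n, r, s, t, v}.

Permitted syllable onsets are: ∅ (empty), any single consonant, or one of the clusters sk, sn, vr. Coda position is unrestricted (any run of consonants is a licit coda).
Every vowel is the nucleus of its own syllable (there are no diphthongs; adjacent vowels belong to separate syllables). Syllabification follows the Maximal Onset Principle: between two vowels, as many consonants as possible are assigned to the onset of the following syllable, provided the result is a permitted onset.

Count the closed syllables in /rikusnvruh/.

Nuclei (vowels): i, u, u → 3 syllables.
V1 /i/ – V2 /u/: /k/ is a single consonant, so it becomes the next onset.
V2 /u/ – V3 /u/: /snvr/; trying suffixes from longest down, /vr/ is the first permitted one, so coda /sn/ | onset /vr/.
So the parse is ri.kusn.vruh.
Classifying each syllable: /ri/ (open), /kusn/ (closed), /vruh/ (closed).
Closed syllables: 2.

2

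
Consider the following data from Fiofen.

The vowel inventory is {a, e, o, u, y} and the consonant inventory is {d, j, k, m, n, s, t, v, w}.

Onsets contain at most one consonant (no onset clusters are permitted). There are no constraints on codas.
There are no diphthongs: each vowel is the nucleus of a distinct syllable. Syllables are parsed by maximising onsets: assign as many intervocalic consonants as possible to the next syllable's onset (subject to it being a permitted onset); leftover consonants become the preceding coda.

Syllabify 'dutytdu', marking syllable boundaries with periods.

du.tyt.du

Vowels present: u, y, u; each is a nucleus, giving 3 syllables.
V1 /u/ – V2 /y/: /t/ is a single consonant, so it becomes the next onset.
V2 /y/ – V3 /u/: /td/; trying suffixes from longest down, /d/ is the first permitted one, so coda /t/ | onset /d/.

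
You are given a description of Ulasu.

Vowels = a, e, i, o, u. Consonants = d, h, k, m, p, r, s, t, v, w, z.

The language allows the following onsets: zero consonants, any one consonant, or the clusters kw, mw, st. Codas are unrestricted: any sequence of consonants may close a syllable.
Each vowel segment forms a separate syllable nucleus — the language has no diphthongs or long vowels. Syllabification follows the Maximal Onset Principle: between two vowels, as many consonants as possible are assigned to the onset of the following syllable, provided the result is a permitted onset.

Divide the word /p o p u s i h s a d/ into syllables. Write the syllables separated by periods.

po.pu.sih.sad

Nuclei (vowels): o, u, i, a → 4 syllables.
V1 /o/ – V2 /u/: just /p/ — single C goes to the following onset.
V2 /u/ – V3 /i/: /s/ → onset of the next syllable (single consonants are always licit onsets).
V3 /i/ – V4 /a/: /hs/ splits as /h/ + /s/ (/s/ is the longest suffix that is a licit onset).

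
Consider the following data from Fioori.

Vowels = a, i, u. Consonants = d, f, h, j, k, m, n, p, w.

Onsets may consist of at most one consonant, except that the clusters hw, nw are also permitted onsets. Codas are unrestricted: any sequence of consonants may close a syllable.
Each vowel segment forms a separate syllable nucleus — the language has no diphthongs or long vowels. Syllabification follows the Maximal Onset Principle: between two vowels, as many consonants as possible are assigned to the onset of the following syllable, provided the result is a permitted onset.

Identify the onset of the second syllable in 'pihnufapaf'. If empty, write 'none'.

Vowels present: i, u, a, a; each is a nucleus, giving 4 syllables.
/i…u/ gap (V1→V2): /hn/; trying suffixes from longest down, /n/ is the first permitted one, so coda /h/ | onset /n/.
/u…a/ gap (V2→V3): just /f/ — single C goes to the following onset.
/a…a/ gap (V3→V4): /p/ is a single consonant, so it becomes the next onset.
Syllabification: pih.nu.fa.paf.
Syllable 2 is /nu/: onset /n/, nucleus /u/, coda ∅.

n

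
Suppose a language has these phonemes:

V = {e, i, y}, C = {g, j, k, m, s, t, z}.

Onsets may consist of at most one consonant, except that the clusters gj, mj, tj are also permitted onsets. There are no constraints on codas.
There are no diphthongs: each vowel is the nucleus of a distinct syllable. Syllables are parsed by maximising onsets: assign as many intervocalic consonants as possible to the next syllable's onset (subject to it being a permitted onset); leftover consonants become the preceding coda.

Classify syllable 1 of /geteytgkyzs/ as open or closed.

open

The vowels are e, e, y, y — 4 nuclei, so 4 syllables.
Between /e/ (V1) and /e/ (V2): /t/ is a single consonant, so it becomes the next onset.
Between /e/ (V2) and /y/ (V3): no consonants, so the boundary falls immediately after /e/.
Between /y/ (V3) and /y/ (V4): /tgk/ — longest licit onset from the right is /k/, leaving /tg/ as coda.
Putting it together: ge.te.ytg.kyzs.
Syllable 1 is /ge/; it ends in its nucleus with no coda, so it is open.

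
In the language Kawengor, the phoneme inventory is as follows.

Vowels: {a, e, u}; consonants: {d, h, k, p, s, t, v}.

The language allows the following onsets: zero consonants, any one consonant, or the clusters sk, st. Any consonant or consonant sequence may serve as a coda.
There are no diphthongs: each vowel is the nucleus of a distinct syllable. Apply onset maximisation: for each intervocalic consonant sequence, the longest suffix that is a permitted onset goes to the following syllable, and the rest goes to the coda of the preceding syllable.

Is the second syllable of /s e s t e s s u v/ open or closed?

Vowels present: e, e, u; each is a nucleus, giving 3 syllables.
/e…e/ gap (V1→V2): cluster /st/ — /st/ is itself a permitted onset, so the whole cluster goes right; preceding coda = ∅.
/e…u/ gap (V2→V3): cluster /ss/ — the longest permitted-onset suffix is /s/; onset = /s/, preceding coda = /s/.
Result: se.stes.suv.
Syllable 2 is /stes/ with coda /s/, so it is closed.

closed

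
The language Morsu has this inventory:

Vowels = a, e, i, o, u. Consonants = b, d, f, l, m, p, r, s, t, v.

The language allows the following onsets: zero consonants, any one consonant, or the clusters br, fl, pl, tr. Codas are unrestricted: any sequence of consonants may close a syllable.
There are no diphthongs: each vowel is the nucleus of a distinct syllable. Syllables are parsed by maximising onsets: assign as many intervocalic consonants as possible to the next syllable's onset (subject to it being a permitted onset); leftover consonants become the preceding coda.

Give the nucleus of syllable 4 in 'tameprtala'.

a

Nuclei (vowels): a, e, a, a → 4 syllables.
The fourth nucleus (vowel 4 from the left) is /a/.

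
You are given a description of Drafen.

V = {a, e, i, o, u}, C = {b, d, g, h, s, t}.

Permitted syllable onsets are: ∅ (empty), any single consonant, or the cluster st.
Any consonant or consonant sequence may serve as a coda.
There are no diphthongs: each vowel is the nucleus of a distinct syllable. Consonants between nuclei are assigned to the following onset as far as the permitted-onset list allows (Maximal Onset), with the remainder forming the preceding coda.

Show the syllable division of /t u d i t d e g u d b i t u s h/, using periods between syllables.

The vowels are u, i, e, u, i, u — 6 nuclei, so 6 syllables.
Between /u/ (V1) and /i/ (V2): /d/ is a single consonant, so it becomes the next onset.
Between /i/ (V2) and /e/ (V3): /td/ splits as /t/ + /d/ (/d/ is the longest suffix that is a licit onset).
Between /e/ (V3) and /u/ (V4): /g/ → onset of the next syllable (single consonants are always licit onsets).
Between /u/ (V4) and /i/ (V5): /db/ — longest licit onset from the right is /b/, leaving /d/ as coda.
Between /i/ (V5) and /u/ (V6): /t/ → onset of the next syllable (single consonants are always licit onsets).

tu.dit.de.gud.bi.tush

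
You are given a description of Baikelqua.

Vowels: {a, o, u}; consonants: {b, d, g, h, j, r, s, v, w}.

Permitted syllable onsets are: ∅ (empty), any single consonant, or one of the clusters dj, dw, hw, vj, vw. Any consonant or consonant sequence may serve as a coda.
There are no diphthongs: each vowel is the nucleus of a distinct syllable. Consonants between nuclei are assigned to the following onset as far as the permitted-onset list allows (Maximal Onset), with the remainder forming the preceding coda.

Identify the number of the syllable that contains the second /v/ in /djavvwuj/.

Vowels present: a, u; each is a nucleus, giving 2 syllables.
Between /a/ (V1) and /u/ (V2): /vvw/ splits as /v/ + /vw/ (/vw/ is the longest suffix that is a licit onset).
Result: djav.vwuj.
The second /v/ is in the onset of syllable 2 (/vwuj/).

2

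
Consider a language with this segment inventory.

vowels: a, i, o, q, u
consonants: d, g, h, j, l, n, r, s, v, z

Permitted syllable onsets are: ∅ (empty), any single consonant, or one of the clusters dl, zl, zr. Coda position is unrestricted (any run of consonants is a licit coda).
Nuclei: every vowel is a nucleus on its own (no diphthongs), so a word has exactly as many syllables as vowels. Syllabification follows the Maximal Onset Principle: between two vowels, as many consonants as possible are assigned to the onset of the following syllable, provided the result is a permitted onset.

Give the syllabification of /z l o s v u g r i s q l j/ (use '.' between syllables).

zlos.vug.ri.sqlj

Nuclei (vowels): o, u, i, q → 4 syllables.
σ1/σ2 boundary: /sv/ splits as /s/ + /v/ (/v/ is the longest suffix that is a licit onset).
σ2/σ3 boundary: /gr/ — longest licit onset from the right is /r/, leaving /g/ as coda.
σ3/σ4 boundary: /s/ is a single consonant, so it becomes the next onset.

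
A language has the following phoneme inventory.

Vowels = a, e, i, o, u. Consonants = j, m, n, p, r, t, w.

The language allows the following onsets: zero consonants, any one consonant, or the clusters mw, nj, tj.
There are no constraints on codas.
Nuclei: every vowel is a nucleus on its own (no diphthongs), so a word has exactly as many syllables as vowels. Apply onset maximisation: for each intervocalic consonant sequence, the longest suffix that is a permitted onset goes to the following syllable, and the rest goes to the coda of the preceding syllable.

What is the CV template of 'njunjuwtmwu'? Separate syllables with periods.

The vowels are u, u, u — 3 nuclei, so 3 syllables.
σ1/σ2 boundary: cluster /nj/ — /nj/ is itself a permitted onset, so the whole cluster goes right; preceding coda = ∅.
σ2/σ3 boundary: /wtmw/; trying suffixes from longest down, /mw/ is the first permitted one, so coda /wt/ | onset /mw/.
Putting it together: nju.njuwt.mwu.
Mapping each syllable to C/V: /nju/ → CCV, /njuwt/ → CCVCC, /mwu/ → CCV.

CCV.CCVCC.CCV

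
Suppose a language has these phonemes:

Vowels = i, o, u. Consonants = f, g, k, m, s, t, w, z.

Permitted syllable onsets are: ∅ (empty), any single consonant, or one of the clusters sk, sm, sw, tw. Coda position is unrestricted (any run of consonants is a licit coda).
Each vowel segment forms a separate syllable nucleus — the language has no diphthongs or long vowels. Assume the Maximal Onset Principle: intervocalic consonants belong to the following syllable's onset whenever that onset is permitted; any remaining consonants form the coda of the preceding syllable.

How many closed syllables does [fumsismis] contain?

The vowels are u, i, i — 3 nuclei, so 3 syllables.
σ1/σ2 boundary: /ms/ splits as /m/ + /s/ (/s/ is the longest suffix that is a licit onset).
σ2/σ3 boundary: /sm/ — entire cluster is a permitted onset → onset /sm/, coda ∅.
So the parse is fum.si.smis.
Classifying each syllable: /fum/ (closed), /si/ (open), /smis/ (closed).
Closed syllables: 2.

2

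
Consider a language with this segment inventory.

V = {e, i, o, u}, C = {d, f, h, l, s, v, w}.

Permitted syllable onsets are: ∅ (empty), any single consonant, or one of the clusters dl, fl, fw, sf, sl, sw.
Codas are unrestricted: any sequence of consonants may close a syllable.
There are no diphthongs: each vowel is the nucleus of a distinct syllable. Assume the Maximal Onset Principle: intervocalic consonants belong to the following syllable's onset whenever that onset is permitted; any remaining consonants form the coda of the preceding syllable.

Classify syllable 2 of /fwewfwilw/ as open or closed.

Nuclei (vowels): e, i → 2 syllables.
V1 /e/ – V2 /i/: /wfw/ — longest licit onset from the right is /fw/, leaving /w/ as coda.
Syllabification: fwew.fwilw.
Syllable 2 is /fwilw/ with coda /lw/, so it is closed.

closed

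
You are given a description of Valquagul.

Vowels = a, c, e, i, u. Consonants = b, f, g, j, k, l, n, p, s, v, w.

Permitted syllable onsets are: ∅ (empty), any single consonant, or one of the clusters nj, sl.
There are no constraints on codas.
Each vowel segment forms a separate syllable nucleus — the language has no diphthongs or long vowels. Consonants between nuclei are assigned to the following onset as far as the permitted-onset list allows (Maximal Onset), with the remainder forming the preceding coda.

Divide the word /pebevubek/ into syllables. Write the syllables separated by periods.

pe.be.vu.bek

Nuclei (vowels): e, e, u, e → 4 syllables.
/e…e/ gap (V1→V2): just /b/ — single C goes to the following onset.
/e…u/ gap (V2→V3): /v/ is a single consonant, so it becomes the next onset.
/u…e/ gap (V3→V4): /b/ → onset of the next syllable (single consonants are always licit onsets).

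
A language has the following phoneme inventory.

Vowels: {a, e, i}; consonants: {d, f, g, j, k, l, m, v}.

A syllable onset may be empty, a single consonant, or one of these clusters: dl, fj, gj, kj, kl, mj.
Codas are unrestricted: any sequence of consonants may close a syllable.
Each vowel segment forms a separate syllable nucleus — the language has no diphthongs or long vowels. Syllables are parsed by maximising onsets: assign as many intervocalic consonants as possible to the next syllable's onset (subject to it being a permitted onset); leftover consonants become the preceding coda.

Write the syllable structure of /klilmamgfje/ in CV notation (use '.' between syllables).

CCVC.CVCC.CCV

Nuclei (vowels): i, a, e → 3 syllables.
V1 /i/ – V2 /a/: /lm/ splits as /l/ + /m/ (/m/ is the longest suffix that is a licit onset).
V2 /a/ – V3 /e/: cluster /mgfj/ — the longest permitted-onset suffix is /fj/; onset = /fj/, preceding coda = /mg/.
Result: klil.mamg.fje.
Mapping each syllable to C/V: /klil/ → CCVC, /mamg/ → CVCC, /fje/ → CCV.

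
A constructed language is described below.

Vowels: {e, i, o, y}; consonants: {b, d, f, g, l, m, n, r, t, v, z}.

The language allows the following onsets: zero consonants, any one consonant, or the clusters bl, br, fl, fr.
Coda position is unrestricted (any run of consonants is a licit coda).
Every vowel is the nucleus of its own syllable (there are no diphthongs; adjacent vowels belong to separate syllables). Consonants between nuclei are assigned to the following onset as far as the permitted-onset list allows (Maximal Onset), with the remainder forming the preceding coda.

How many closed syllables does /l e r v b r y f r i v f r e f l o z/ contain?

Nuclei (vowels): e, y, i, e, o → 5 syllables.
Between /e/ (V1) and /y/ (V2): /rvbr/ — longest licit onset from the right is /br/, leaving /rv/ as coda.
Between /y/ (V2) and /i/ (V3): cluster /fr/ — /fr/ is itself a permitted onset, so the whole cluster goes right; preceding coda = ∅.
Between /i/ (V3) and /e/ (V4): cluster /vfr/ — the longest permitted-onset suffix is /fr/; onset = /fr/, preceding coda = /v/.
Between /e/ (V4) and /o/ (V5): cluster /fl/ — /fl/ is itself a permitted onset, so the whole cluster goes right; preceding coda = ∅.
Syllabification: lerv.bry.friv.fre.floz.
Classifying each syllable: /lerv/ (closed), /bry/ (open), /friv/ (closed), /fre/ (open), /floz/ (closed).
Closed syllables: 3.

3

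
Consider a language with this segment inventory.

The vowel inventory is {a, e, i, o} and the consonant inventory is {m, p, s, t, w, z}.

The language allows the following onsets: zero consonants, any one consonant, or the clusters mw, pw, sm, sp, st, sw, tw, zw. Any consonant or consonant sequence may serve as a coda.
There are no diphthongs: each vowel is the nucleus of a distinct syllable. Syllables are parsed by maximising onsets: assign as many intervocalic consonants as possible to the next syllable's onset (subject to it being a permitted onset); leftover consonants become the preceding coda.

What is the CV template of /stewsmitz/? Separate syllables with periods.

The vowels are e, i — 2 nuclei, so 2 syllables.
Between /e/ (V1) and /i/ (V2): /wsm/ splits as /w/ + /sm/ (/sm/ is the longest suffix that is a licit onset).
So the parse is stew.smitz.
Mapping each syllable to C/V: /stew/ → CCVC, /smitz/ → CCVCC.

CCVC.CCVCC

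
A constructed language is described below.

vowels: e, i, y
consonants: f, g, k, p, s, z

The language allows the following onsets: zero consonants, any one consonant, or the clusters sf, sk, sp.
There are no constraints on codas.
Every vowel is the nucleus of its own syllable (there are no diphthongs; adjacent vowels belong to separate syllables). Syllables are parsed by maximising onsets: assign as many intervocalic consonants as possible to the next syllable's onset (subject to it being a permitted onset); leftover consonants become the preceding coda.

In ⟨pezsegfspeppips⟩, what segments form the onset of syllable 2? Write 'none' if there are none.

s

Nuclei (vowels): e, e, e, i → 4 syllables.
V1 /e/ – V2 /e/: /zs/; trying suffixes from longest down, /s/ is the first permitted one, so coda /z/ | onset /s/.
V2 /e/ – V3 /e/: /gfsp/; trying suffixes from longest down, /sp/ is the first permitted one, so coda /gf/ | onset /sp/.
V3 /e/ – V4 /i/: cluster /pp/ — the longest permitted-onset suffix is /p/; onset = /p/, preceding coda = /p/.
So the parse is pez.segf.spep.pips.
Syllable 2 is /segf/: onset /s/, nucleus /e/, coda /gf/.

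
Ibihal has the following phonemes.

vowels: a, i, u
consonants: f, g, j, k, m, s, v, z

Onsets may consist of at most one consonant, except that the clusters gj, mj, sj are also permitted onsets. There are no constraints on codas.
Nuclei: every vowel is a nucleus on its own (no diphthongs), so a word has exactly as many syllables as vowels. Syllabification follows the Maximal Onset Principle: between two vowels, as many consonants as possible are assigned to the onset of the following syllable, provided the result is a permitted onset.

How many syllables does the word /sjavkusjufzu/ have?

The vowels are a, u, u, u — 4 nuclei, so 4 syllables.

4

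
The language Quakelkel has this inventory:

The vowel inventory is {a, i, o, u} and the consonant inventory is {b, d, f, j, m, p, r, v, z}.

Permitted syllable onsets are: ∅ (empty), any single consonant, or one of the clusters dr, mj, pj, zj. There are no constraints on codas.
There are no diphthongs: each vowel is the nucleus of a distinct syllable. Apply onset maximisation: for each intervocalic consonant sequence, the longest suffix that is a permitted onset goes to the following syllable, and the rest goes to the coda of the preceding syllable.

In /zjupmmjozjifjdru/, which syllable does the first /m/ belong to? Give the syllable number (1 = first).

1

The vowels are u, o, i, u — 4 nuclei, so 4 syllables.
Between /u/ (V1) and /o/ (V2): /pmmj/ — longest licit onset from the right is /mj/, leaving /pm/ as coda.
Between /o/ (V2) and /i/ (V3): /zj/ — entire cluster is a permitted onset → onset /zj/, coda ∅.
Between /i/ (V3) and /u/ (V4): cluster /fjdr/ — the longest permitted-onset suffix is /dr/; onset = /dr/, preceding coda = /fj/.
Putting it together: zjupm.mjo.zjifj.dru.
The first /m/ is in the coda of syllable 1 (/zjupm/).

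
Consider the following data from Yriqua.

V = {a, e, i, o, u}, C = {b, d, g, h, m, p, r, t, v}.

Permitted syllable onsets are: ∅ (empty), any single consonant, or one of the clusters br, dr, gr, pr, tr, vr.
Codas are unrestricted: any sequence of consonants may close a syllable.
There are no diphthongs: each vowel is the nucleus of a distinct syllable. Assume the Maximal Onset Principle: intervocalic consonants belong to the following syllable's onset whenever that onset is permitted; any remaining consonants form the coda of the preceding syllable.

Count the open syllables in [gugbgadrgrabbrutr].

0

The vowels are u, a, a, u — 4 nuclei, so 4 syllables.
V1 /u/ – V2 /a/: /gbg/ — longest licit onset from the right is /g/, leaving /gb/ as coda.
V2 /a/ – V3 /a/: /drgr/ — longest licit onset from the right is /gr/, leaving /dr/ as coda.
V3 /a/ – V4 /u/: /bbr/; trying suffixes from longest down, /br/ is the first permitted one, so coda /b/ | onset /br/.
Syllabification: gugb.gadr.grab.brutr.
Classifying each syllable: /gugb/ (closed), /gadr/ (closed), /grab/ (closed), /brutr/ (closed).
Open syllables: 0.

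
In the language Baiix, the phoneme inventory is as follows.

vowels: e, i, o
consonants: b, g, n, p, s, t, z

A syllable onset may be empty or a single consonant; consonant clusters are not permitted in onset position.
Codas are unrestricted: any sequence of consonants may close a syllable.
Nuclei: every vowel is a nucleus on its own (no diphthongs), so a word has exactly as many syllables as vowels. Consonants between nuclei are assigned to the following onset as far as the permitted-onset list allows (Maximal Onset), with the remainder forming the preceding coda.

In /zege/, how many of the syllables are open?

The vowels are e, e — 2 nuclei, so 2 syllables.
/e…e/ gap (V1→V2): /g/ is a single consonant, so it becomes the next onset.
Syllabification: ze.ge.
Classifying each syllable: /ze/ (open), /ge/ (open).
Open syllables: 2.

2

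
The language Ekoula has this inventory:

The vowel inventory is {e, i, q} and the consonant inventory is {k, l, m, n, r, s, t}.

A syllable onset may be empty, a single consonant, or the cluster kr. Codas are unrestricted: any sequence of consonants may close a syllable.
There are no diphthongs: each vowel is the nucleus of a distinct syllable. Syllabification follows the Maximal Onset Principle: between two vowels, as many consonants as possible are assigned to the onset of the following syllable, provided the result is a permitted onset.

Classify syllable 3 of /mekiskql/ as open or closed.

Nuclei (vowels): e, i, q → 3 syllables.
V1 /e/ – V2 /i/: just /k/ — single C goes to the following onset.
V2 /i/ – V3 /q/: /sk/ splits as /s/ + /k/ (/k/ is the longest suffix that is a licit onset).
Syllabification: me.kis.kql.
Syllable 3 is /kql/ with coda /l/, so it is closed.

closed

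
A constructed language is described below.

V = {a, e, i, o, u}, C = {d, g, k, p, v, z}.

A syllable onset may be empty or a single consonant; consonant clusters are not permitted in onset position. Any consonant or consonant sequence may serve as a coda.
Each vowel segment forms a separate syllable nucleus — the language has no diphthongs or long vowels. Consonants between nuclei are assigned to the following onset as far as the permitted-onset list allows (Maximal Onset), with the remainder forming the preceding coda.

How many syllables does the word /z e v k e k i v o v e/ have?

5

The vowels are e, e, i, o, e — 5 nuclei, so 5 syllables.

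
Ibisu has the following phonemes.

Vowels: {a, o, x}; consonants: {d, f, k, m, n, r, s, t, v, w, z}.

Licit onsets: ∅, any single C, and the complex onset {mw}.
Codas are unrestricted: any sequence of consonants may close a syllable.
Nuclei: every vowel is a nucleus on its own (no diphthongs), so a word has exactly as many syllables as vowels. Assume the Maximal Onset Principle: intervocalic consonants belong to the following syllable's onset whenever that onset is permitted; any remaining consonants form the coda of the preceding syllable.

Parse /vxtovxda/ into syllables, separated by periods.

Nuclei (vowels): x, o, x, a → 4 syllables.
/x…o/ gap (V1→V2): /t/ is a single consonant, so it becomes the next onset.
/o…x/ gap (V2→V3): /v/ → onset of the next syllable (single consonants are always licit onsets).
/x…a/ gap (V3→V4): /d/ is a single consonant, so it becomes the next onset.

vx.to.vx.da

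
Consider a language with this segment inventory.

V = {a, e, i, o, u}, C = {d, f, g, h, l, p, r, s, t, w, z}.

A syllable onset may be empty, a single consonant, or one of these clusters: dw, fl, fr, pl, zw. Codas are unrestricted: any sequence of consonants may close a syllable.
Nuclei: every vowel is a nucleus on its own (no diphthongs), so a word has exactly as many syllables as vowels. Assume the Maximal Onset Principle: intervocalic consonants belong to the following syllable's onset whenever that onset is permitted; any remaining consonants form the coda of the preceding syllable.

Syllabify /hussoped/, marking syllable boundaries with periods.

hus.so.ped

Nuclei (vowels): u, o, e → 3 syllables.
V1 /u/ – V2 /o/: /ss/; trying suffixes from longest down, /s/ is the first permitted one, so coda /s/ | onset /s/.
V2 /o/ – V3 /e/: /p/ is a single consonant, so it becomes the next onset.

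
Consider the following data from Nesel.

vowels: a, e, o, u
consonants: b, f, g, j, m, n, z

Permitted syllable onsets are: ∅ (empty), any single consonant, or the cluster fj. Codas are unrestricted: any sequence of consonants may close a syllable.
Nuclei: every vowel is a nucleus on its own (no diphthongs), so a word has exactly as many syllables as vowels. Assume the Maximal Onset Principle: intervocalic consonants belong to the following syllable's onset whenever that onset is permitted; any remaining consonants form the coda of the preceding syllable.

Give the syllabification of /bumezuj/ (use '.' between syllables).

Nuclei (vowels): u, e, u → 3 syllables.
/u…e/ gap (V1→V2): just /m/ — single C goes to the following onset.
/e…u/ gap (V2→V3): /z/ is a single consonant, so it becomes the next onset.

bu.me.zuj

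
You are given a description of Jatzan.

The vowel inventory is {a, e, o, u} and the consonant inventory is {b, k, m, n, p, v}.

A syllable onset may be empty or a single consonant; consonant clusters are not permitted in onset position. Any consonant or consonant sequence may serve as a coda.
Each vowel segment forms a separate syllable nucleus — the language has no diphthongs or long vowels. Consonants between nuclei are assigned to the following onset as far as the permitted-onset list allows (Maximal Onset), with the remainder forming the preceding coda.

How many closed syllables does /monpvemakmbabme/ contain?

The vowels are o, e, a, a, e — 5 nuclei, so 5 syllables.
/o…e/ gap (V1→V2): cluster /npv/ — the longest permitted-onset suffix is /v/; onset = /v/, preceding coda = /np/.
/e…a/ gap (V2→V3): /m/ is a single consonant, so it becomes the next onset.
/a…a/ gap (V3→V4): cluster /kmb/ — the longest permitted-onset suffix is /b/; onset = /b/, preceding coda = /km/.
/a…e/ gap (V4→V5): /bm/; trying suffixes from longest down, /m/ is the first permitted one, so coda /b/ | onset /m/.
Result: monp.ve.makm.bab.me.
Classifying each syllable: /monp/ (closed), /ve/ (open), /makm/ (closed), /bab/ (closed), /me/ (open).
Closed syllables: 3.

3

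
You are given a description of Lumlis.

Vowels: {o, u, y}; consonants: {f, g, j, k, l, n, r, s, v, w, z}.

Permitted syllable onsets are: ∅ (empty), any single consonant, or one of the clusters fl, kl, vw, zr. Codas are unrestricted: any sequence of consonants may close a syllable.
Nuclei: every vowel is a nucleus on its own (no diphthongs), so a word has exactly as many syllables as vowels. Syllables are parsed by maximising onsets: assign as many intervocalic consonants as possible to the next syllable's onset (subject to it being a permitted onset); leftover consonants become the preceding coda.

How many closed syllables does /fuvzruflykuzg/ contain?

2

Nuclei (vowels): u, u, y, u → 4 syllables.
σ1/σ2 boundary: cluster /vzr/ — the longest permitted-onset suffix is /zr/; onset = /zr/, preceding coda = /v/.
σ2/σ3 boundary: cluster /fl/ — /fl/ is itself a permitted onset, so the whole cluster goes right; preceding coda = ∅.
σ3/σ4 boundary: just /k/ — single C goes to the following onset.
Result: fuv.zru.fly.kuzg.
Classifying each syllable: /fuv/ (closed), /zru/ (open), /fly/ (open), /kuzg/ (closed).
Closed syllables: 2.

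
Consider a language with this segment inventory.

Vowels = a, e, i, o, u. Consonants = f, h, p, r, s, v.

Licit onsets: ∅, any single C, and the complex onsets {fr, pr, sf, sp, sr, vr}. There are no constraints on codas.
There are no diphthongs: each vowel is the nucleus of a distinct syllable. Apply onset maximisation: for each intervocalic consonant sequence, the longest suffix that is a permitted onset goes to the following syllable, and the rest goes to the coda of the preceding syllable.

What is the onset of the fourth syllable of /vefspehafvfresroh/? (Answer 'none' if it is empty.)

fr

The vowels are e, e, a, e, o — 5 nuclei, so 5 syllables.
σ1/σ2 boundary: cluster /fsp/ — the longest permitted-onset suffix is /sp/; onset = /sp/, preceding coda = /f/.
σ2/σ3 boundary: /h/ is a single consonant, so it becomes the next onset.
σ3/σ4 boundary: /fvfr/ — longest licit onset from the right is /fr/, leaving /fv/ as coda.
σ4/σ5 boundary: cluster /sr/ — /sr/ is itself a permitted onset, so the whole cluster goes right; preceding coda = ∅.
Syllabification: vef.spe.hafv.fre.sroh.
Syllable 4 is /fre/: onset /fr/, nucleus /e/, coda ∅.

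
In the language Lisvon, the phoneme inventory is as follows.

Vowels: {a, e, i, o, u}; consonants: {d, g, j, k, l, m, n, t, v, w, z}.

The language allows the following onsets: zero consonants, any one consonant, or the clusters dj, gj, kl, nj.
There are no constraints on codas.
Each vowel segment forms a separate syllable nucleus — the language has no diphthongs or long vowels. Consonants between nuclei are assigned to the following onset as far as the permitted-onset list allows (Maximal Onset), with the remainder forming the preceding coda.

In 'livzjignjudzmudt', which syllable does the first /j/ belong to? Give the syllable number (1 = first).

Nuclei (vowels): i, i, u, u → 4 syllables.
/i…i/ gap (V1→V2): cluster /vzj/ — the longest permitted-onset suffix is /j/; onset = /j/, preceding coda = /vz/.
/i…u/ gap (V2→V3): /gnj/ — longest licit onset from the right is /nj/, leaving /g/ as coda.
/u…u/ gap (V3→V4): /dzm/ splits as /dz/ + /m/ (/m/ is the longest suffix that is a licit onset).
So the parse is livz.jig.njudz.mudt.
The first /j/ is in the onset of syllable 2 (/jig/).

2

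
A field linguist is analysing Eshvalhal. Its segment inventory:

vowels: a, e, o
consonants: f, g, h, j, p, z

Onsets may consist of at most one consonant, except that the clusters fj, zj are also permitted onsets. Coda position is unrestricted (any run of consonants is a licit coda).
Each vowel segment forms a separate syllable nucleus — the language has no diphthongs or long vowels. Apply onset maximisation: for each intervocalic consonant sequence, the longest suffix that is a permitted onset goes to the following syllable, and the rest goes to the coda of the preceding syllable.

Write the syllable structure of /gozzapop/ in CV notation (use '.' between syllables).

CVC.CV.CVC

Nuclei (vowels): o, a, o → 3 syllables.
σ1/σ2 boundary: cluster /zz/ — the longest permitted-onset suffix is /z/; onset = /z/, preceding coda = /z/.
σ2/σ3 boundary: just /p/ — single C goes to the following onset.
Result: goz.za.pop.
Mapping each syllable to C/V: /goz/ → CVC, /za/ → CV, /pop/ → CVC.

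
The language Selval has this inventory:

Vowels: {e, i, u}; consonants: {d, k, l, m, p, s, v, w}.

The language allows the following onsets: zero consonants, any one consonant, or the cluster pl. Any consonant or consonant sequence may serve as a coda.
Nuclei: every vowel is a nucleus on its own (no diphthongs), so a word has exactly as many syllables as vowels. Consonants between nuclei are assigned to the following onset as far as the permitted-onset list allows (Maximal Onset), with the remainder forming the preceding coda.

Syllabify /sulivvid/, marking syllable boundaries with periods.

su.liv.vid

The vowels are u, i, i — 3 nuclei, so 3 syllables.
σ1/σ2 boundary: /l/ is a single consonant, so it becomes the next onset.
σ2/σ3 boundary: /vv/ — longest licit onset from the right is /v/, leaving /v/ as coda.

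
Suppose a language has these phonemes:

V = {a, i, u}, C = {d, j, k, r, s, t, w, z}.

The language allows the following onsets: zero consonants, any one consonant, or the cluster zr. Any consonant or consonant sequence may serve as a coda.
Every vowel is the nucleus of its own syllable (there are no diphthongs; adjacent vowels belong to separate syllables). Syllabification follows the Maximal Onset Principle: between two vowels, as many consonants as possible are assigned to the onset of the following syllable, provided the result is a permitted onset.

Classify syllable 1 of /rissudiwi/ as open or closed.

closed

Nuclei (vowels): i, u, i, i → 4 syllables.
Between /i/ (V1) and /u/ (V2): /ss/ splits as /s/ + /s/ (/s/ is the longest suffix that is a licit onset).
Between /u/ (V2) and /i/ (V3): just /d/ — single C goes to the following onset.
Between /i/ (V3) and /i/ (V4): just /w/ — single C goes to the following onset.
Syllabification: ris.su.di.wi.
Syllable 1 is /ris/ with coda /s/, so it is closed.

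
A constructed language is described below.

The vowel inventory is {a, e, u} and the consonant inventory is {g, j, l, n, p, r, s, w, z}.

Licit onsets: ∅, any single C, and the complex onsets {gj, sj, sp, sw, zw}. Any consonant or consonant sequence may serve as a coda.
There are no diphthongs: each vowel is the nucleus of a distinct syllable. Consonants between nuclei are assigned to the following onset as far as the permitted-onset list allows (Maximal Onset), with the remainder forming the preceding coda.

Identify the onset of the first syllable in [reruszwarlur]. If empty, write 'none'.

The vowels are e, u, a, u — 4 nuclei, so 4 syllables.
Between /e/ (V1) and /u/ (V2): just /r/ — single C goes to the following onset.
Between /u/ (V2) and /a/ (V3): cluster /szw/ — the longest permitted-onset suffix is /zw/; onset = /zw/, preceding coda = /s/.
Between /a/ (V3) and /u/ (V4): /rl/; trying suffixes from longest down, /l/ is the first permitted one, so coda /r/ | onset /l/.
Syllabification: re.rus.zwar.lur.
Syllable 1 is /re/: onset /r/, nucleus /e/, coda ∅.

r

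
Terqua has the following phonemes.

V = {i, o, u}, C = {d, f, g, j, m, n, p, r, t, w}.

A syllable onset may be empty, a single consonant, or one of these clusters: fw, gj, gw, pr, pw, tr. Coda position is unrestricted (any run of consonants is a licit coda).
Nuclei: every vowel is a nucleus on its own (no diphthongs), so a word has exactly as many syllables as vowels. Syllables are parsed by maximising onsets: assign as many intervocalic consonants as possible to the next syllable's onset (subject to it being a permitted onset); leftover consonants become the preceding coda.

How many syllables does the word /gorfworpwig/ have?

Nuclei (vowels): o, o, i → 3 syllables.

3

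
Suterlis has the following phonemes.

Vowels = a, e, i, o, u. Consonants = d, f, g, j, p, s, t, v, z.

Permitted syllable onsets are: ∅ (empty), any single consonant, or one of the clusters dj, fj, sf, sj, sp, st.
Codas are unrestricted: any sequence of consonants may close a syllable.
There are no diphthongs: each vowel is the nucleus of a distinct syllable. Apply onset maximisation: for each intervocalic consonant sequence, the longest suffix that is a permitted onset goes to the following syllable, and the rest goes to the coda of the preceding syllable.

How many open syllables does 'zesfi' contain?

Nuclei (vowels): e, i → 2 syllables.
Between /e/ (V1) and /i/ (V2): cluster /sf/ — /sf/ is itself a permitted onset, so the whole cluster goes right; preceding coda = ∅.
So the parse is ze.sfi.
Classifying each syllable: /ze/ (open), /sfi/ (open).
Open syllables: 2.

2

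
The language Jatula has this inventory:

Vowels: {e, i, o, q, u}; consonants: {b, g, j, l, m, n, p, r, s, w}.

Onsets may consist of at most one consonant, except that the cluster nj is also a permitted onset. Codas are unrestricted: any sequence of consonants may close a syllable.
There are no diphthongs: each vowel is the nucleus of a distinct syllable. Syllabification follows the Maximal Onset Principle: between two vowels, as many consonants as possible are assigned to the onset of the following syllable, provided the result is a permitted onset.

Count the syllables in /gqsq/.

Vowels present: q, q; each is a nucleus, giving 2 syllables.

2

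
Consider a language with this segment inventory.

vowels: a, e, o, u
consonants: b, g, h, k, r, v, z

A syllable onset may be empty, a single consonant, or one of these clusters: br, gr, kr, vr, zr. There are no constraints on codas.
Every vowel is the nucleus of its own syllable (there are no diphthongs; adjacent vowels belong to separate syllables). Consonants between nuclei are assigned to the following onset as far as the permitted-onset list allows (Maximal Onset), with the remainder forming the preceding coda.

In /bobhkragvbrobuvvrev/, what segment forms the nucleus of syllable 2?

Nuclei (vowels): o, a, o, u, e → 5 syllables.
The second nucleus (vowel 2 from the left) is /a/.

a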